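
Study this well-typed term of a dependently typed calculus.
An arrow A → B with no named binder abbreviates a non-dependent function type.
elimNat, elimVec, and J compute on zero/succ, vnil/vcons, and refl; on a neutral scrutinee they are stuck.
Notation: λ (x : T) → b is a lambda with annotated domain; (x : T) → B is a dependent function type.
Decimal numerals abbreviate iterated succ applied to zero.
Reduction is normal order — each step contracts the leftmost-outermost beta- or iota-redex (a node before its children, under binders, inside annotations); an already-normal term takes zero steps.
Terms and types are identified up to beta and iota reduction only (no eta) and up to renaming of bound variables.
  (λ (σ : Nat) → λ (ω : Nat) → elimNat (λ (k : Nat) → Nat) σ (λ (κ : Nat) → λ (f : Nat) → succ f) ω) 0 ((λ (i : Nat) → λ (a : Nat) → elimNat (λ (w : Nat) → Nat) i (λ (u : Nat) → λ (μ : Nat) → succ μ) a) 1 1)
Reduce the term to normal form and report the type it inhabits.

resulting normal form:
  2
inferred type:
  Nat


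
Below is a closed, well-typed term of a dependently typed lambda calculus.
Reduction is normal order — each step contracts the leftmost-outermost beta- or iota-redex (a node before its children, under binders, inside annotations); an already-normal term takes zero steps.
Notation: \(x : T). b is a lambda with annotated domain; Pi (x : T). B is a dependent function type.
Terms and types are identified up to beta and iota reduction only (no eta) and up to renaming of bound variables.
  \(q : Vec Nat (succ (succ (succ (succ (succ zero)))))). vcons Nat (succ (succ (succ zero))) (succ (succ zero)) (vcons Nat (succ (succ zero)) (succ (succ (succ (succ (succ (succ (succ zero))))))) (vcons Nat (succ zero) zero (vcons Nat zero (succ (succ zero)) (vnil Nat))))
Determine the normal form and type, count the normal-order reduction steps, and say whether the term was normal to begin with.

resulting normal form:
  \(q : Vec Nat (succ (succ (succ (succ (succ zero)))))). vcons Nat (succ (succ (succ zero))) (succ (succ zero)) (vcons Nat (succ (succ zero)) (succ (succ (succ (succ (succ (succ (succ zero))))))) (vcons Nat (succ zero) zero (vcons Nat zero (succ (succ zero)) (vnil Nat))))
type:
  Pi (q : Vec Nat (succ (succ (succ (succ (succ zero)))))). Vec Nat (succ (succ (succ (succ zero))))
steps to reach normal form (normal order): 0
started in normal form: yes


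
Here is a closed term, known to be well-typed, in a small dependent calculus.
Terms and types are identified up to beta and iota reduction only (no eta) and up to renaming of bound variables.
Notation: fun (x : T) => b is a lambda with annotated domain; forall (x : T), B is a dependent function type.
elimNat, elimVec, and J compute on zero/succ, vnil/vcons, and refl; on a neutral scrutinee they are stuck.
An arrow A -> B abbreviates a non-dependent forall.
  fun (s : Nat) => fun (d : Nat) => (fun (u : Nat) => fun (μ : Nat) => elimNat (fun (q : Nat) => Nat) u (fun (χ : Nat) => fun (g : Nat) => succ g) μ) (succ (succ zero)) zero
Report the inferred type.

the term's type:
  Nat -> Nat -> Nat


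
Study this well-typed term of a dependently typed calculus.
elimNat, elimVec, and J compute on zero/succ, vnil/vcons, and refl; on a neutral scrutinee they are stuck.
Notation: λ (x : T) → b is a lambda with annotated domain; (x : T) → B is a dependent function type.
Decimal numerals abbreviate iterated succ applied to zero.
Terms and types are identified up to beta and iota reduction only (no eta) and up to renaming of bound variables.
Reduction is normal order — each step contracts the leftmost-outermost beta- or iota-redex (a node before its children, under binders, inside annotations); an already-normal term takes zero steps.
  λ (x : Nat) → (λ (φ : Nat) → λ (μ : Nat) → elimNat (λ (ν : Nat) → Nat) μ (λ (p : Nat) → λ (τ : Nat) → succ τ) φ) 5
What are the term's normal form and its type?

normal form:
  λ (x : Nat) → λ (φ : Nat) → succ (succ (succ (succ (succ φ))))
inferred type:
  (x : Nat) → (φ : Nat) → Nat
observation: the term reaches its normal form after 17 normal-order steps.


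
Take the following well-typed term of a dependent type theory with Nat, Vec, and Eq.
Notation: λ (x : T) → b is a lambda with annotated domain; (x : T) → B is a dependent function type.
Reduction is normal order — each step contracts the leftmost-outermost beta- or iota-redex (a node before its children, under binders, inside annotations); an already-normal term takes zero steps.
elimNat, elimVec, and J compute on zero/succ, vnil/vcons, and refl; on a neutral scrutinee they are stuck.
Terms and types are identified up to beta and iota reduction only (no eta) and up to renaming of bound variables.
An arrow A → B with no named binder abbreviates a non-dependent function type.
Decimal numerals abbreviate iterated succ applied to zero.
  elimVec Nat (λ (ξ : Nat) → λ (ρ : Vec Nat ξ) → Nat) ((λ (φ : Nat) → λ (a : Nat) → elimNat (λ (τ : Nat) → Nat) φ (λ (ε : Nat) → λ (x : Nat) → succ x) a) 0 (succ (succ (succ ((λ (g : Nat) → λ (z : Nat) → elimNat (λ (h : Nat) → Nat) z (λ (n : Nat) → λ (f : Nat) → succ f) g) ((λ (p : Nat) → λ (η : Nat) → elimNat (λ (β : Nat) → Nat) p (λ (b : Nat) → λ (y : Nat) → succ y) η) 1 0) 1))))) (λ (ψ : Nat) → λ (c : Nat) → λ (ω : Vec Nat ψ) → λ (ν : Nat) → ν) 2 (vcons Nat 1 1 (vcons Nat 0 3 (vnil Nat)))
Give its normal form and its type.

normal form:
  5
the term's type:
  Nat


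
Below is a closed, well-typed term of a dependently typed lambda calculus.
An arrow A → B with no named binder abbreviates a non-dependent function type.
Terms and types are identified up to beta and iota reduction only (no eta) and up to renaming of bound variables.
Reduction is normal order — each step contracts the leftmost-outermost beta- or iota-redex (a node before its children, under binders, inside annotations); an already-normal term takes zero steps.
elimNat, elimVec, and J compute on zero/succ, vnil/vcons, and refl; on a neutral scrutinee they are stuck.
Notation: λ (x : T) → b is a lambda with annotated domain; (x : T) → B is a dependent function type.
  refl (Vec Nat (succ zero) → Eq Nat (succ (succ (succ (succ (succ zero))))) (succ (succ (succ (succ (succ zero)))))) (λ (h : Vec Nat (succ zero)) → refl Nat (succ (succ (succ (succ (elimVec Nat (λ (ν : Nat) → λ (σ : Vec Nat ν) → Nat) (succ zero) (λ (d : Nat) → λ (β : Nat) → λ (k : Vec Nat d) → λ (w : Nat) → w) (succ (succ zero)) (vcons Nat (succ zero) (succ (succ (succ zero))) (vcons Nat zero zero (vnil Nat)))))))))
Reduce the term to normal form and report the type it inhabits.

resulting normal form:
  refl (Vec Nat (succ zero) → Eq Nat (succ (succ (succ (succ (succ zero))))) (succ (succ (succ (succ (succ zero)))))) (λ (h : Vec Nat (succ zero)) → refl Nat (succ (succ (succ (succ (succ zero))))))
inferred type:
  Eq (Vec Nat (succ zero) → Eq Nat (succ (succ (succ (succ (succ zero))))) (succ (succ (succ (succ (succ zero)))))) (λ (h : Vec Nat (succ zero)) → refl Nat (succ (succ (succ (succ (succ zero)))))) (λ (ν : Vec Nat (succ zero)) → refl Nat (succ (succ (succ (succ (succ zero))))))
observation: contracting an elimVec iota-redex first, the term normalizes in 11 steps.


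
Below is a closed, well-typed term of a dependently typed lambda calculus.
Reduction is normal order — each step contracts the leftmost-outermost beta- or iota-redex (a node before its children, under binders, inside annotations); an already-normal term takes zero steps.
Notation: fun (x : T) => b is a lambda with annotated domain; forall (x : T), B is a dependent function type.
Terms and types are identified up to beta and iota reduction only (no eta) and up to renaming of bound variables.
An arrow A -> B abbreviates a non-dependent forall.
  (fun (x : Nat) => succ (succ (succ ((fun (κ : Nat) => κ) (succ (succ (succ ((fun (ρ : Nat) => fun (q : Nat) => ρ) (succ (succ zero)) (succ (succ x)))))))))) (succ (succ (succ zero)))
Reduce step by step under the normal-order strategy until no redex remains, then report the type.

normal-order reduction sequence:
  (fun (x : Nat) => succ (succ (succ ((fun (κ : Nat) => κ) (succ (succ (succ ((fun (ρ : Nat) => fun (q : Nat) => ρ) (succ (succ zero)) (succ (succ x)))))))))) (succ (succ (succ zero)))
  ~> succ (succ (succ ((fun (x : Nat) => x) (succ (succ (succ ((fun (κ : Nat) => fun (ρ : Nat) => κ) (succ (succ zero)) (succ (succ (succ (succ (succ zero))))))))))))
  ~> succ (succ (succ (succ (succ (succ ((fun (x : Nat) => fun (κ : Nat) => x) (succ (succ zero)) (succ (succ (succ (succ (succ zero)))))))))))
  ~> succ (succ (succ (succ (succ (succ ((fun (x : Nat) => succ (succ zero)) (succ (succ (succ (succ (succ zero)))))))))))
  ~> succ (succ (succ (succ (succ (succ (succ (succ zero)))))))
the term's type:
  Nat


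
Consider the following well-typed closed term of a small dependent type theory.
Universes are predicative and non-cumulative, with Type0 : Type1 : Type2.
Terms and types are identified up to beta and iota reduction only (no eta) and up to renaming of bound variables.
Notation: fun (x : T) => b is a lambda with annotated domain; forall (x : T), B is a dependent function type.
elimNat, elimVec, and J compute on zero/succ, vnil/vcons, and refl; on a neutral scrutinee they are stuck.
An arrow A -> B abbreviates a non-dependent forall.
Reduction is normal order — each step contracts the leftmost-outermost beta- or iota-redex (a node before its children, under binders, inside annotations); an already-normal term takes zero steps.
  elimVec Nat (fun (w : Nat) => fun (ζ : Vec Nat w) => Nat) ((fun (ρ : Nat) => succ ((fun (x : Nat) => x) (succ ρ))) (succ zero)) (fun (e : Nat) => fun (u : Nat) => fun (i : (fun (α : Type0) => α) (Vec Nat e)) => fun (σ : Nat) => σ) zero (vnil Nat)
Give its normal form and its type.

resulting normal form:
  succ (succ (succ zero))
the term's type:
  Nat
observation: the leftmost-outermost redex is an elimVec iota-redex, and normalization takes 3 steps.


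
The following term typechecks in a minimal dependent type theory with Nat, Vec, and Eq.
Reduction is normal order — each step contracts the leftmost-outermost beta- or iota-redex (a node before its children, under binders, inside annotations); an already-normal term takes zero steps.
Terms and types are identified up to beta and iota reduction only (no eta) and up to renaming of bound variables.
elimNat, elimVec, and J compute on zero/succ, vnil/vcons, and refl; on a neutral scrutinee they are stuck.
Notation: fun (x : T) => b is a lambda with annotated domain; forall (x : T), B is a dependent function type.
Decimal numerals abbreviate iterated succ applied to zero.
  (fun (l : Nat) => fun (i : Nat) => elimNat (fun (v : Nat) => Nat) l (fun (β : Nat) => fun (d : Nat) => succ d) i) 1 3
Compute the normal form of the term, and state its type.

resulting normal form:
  4
inferred type:
  Nat


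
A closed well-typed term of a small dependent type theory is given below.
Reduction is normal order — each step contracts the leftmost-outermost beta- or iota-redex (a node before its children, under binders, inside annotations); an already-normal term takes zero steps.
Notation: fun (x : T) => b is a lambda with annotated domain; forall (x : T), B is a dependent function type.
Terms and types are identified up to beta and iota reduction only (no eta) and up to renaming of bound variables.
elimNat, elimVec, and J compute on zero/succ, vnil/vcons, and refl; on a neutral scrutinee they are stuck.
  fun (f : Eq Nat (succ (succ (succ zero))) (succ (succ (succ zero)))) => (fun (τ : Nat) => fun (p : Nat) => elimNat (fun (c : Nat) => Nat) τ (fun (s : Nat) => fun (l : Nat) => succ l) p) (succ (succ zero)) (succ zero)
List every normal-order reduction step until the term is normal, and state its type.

reduction (normal order):
  fun (f : Eq Nat (succ (succ (succ zero))) (succ (succ (succ zero)))) => (fun (τ : Nat) => fun (p : Nat) => elimNat (fun (c : Nat) => Nat) τ (fun (s : Nat) => fun (l : Nat) => succ l) p) (succ (succ zero)) (succ zero)
  ~> fun (f : Eq Nat (succ (succ (succ zero))) (succ (succ (succ zero)))) => (fun (τ : Nat) => elimNat (fun (p : Nat) => Nat) (succ (succ zero)) (fun (c : Nat) => fun (s : Nat) => succ s) τ) (succ zero)
  ~> fun (f : Eq Nat (succ (succ (succ zero))) (succ (succ (succ zero)))) => elimNat (fun (τ : Nat) => Nat) (succ (succ zero)) (fun (p : Nat) => fun (c : Nat) => succ c) (succ zero)
  ~> fun (f : Eq Nat (succ (succ (succ zero))) (succ (succ (succ zero)))) => (fun (τ : Nat) => fun (p : Nat) => succ p) zero (elimNat (fun (c : Nat) => Nat) (succ (succ zero)) (fun (s : Nat) => fun (l : Nat) => succ l) zero)
  ~> fun (f : Eq Nat (succ (succ (succ zero))) (succ (succ (succ zero)))) => (fun (τ : Nat) => succ τ) (elimNat (fun (p : Nat) => Nat) (succ (succ zero)) (fun (c : Nat) => fun (s : Nat) => succ s) zero)
  ~> fun (f : Eq Nat (succ (succ (succ zero))) (succ (succ (succ zero)))) => succ (elimNat (fun (τ : Nat) => Nat) (succ (succ zero)) (fun (p : Nat) => fun (c : Nat) => succ c) zero)
  ~> fun (f : Eq Nat (succ (succ (succ zero))) (succ (succ (succ zero)))) => succ (succ (succ zero))
inferred type:
  forall (f : Eq Nat (succ (succ (succ zero))) (succ (succ (succ zero)))), Nat


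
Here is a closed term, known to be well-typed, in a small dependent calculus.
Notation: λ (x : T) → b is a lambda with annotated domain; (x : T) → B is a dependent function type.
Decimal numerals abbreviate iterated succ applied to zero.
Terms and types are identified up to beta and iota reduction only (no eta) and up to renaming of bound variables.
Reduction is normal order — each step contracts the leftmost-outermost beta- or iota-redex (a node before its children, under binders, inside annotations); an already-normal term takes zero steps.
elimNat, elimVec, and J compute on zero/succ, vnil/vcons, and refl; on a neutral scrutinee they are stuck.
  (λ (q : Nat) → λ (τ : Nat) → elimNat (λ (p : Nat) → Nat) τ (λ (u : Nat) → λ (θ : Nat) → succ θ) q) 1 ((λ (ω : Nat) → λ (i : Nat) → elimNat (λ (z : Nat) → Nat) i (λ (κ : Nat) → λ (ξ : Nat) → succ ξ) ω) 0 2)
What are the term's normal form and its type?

normal form:
  3
type:
  Nat
observation: reduction starts at a beta-redex, and 9 normal-order steps reach the normal form.


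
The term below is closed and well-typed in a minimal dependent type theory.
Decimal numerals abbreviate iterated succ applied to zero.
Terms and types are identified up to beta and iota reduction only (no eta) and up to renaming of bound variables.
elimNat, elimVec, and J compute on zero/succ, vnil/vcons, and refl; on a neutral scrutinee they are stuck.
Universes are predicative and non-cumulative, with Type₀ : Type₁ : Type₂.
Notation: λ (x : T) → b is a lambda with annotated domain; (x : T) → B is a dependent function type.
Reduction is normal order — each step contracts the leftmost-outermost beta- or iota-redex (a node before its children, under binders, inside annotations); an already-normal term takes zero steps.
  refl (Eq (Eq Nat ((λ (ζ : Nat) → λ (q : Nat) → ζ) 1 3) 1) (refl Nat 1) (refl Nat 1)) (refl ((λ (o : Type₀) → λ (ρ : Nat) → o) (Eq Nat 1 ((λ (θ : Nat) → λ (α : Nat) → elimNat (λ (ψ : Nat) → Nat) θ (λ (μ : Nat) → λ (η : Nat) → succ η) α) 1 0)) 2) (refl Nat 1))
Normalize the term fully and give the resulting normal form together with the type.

reduced normal form:
  refl (Eq (Eq Nat 1 1) (refl Nat 1) (refl Nat 1)) (refl (Eq Nat 1 1) (refl Nat 1))
type:
  Eq (Eq (Eq Nat 1 1) (refl Nat 1) (refl Nat 1)) (refl (Eq Nat 1 1) (refl Nat 1)) (refl (Eq Nat 1 1) (refl Nat 1))
observation: the term reaches its normal form after 7 normal-order steps.


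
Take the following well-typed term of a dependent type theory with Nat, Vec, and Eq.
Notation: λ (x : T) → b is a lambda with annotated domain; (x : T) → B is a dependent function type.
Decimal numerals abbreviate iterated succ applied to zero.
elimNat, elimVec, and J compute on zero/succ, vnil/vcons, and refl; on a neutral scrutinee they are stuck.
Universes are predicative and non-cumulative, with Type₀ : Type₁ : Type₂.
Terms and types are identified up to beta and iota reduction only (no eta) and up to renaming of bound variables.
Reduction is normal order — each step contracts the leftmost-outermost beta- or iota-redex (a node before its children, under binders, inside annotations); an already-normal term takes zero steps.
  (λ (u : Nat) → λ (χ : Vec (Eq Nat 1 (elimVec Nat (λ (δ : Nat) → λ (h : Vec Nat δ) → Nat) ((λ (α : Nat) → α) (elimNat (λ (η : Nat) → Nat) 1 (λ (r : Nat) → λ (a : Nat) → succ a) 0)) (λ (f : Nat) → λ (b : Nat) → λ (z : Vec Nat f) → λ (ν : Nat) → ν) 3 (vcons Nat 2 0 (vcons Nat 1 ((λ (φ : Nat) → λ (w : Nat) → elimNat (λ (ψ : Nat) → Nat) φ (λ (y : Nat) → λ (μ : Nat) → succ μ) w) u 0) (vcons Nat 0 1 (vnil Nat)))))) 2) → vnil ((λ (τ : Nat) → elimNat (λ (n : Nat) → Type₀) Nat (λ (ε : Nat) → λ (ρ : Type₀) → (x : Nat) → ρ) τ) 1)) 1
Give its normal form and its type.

resulting normal form:
  λ (u : Vec (Eq Nat 1 1) 2) → vnil ((χ : Nat) → Nat)
type:
  (u : Vec (Eq Nat 1 1) 2) → Vec ((χ : Nat) → Nat) 0
observation: contracting a beta-redex first, the term normalizes in 24 steps.


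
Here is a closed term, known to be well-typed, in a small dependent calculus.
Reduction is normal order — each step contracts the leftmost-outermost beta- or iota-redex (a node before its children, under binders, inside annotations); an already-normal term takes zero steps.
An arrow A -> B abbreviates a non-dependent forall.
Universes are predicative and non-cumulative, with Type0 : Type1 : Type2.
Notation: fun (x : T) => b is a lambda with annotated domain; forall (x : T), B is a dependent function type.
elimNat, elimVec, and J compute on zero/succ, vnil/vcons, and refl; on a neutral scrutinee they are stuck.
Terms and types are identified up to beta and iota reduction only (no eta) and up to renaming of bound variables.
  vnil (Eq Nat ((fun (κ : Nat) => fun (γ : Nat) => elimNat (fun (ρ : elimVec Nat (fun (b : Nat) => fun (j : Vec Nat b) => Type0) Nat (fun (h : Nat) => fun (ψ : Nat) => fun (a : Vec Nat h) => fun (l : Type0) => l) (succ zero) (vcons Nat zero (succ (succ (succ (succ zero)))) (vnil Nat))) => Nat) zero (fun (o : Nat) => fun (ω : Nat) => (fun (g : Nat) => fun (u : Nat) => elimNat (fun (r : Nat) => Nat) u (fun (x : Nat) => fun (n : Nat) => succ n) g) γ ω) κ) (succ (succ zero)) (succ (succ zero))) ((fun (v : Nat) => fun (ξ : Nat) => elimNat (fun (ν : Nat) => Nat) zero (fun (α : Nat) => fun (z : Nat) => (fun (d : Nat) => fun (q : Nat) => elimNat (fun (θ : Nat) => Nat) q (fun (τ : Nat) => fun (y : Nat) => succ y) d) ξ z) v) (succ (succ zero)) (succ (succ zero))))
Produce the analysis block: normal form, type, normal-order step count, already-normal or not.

reduced normal form:
  vnil (Eq Nat (succ (succ (succ (succ zero)))) (succ (succ (succ (succ zero)))))
the term's type:
  Vec (Eq Nat (succ (succ (succ (succ zero)))) (succ (succ (succ (succ zero))))) zero
steps to reach normal form (normal order): 54
started in normal form: no
first contracted redex: a beta-redex


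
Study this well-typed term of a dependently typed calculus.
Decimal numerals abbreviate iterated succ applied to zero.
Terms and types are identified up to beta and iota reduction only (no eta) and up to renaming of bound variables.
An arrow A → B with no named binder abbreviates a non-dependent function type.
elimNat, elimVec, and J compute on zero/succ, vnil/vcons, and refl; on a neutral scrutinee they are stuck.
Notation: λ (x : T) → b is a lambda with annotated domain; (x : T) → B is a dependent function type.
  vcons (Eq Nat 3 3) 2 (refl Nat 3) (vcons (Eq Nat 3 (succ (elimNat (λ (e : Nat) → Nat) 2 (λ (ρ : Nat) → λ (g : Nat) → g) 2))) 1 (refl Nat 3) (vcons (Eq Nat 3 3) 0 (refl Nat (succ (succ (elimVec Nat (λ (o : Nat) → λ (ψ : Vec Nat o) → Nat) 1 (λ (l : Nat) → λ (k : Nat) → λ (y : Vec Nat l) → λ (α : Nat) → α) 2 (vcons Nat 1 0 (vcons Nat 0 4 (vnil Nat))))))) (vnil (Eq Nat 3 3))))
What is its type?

type:
  Vec (Eq Nat 3 3) 3


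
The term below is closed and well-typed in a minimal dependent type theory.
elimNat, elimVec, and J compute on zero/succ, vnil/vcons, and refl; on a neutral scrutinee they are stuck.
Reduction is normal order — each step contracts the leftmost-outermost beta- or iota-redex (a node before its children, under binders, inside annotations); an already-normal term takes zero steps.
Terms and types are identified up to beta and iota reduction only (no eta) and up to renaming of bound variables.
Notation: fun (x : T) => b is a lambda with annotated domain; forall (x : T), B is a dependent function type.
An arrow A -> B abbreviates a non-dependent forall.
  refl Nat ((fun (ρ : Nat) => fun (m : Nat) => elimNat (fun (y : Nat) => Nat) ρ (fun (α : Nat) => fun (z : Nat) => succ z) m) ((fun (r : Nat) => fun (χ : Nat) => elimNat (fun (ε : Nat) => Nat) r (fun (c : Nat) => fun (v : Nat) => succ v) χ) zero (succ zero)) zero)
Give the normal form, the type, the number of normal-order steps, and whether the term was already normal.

normal form:
  refl Nat (succ zero)
inferred type:
  Eq Nat (succ zero) (succ zero)
normal-order step count: 9
term was already normal: no
first redex: a beta-redex


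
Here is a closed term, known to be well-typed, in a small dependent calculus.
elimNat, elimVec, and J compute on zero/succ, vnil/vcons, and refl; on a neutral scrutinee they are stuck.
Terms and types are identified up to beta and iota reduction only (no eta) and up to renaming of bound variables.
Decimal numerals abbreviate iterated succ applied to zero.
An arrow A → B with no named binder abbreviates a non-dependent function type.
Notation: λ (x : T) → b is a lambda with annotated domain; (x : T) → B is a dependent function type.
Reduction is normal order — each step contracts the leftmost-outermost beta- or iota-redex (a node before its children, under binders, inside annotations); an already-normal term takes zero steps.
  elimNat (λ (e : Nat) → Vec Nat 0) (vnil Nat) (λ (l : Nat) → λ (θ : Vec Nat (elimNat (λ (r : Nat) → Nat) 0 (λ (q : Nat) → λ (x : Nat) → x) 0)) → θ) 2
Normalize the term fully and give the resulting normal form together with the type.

reduced normal form:
  vnil Nat
type:
  Vec Nat 0
observation: contracting an elimNat iota-redex first, the term normalizes in 7 steps.


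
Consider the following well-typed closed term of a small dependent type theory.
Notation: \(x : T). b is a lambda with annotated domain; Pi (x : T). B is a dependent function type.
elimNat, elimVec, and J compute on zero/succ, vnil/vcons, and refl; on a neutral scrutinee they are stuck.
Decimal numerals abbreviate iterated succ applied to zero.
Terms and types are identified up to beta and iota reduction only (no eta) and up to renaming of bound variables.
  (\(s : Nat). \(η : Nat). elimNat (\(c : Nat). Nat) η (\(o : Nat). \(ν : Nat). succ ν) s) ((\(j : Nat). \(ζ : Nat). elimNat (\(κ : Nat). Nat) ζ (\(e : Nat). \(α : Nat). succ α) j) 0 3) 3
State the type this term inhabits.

type:
  Nat


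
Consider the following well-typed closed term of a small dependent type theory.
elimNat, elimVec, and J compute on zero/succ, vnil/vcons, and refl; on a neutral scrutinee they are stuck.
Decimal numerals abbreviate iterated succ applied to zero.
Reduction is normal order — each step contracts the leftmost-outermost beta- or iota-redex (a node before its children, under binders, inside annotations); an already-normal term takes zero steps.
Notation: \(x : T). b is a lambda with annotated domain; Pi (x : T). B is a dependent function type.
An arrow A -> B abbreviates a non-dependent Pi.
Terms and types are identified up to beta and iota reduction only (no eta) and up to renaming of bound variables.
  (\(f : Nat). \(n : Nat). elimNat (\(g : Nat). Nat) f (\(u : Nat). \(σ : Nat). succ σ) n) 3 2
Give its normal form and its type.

normal form:
  5
inferred type:
  Nat
observation: reduction starts at a beta-redex, and 9 normal-order steps reach the normal form.


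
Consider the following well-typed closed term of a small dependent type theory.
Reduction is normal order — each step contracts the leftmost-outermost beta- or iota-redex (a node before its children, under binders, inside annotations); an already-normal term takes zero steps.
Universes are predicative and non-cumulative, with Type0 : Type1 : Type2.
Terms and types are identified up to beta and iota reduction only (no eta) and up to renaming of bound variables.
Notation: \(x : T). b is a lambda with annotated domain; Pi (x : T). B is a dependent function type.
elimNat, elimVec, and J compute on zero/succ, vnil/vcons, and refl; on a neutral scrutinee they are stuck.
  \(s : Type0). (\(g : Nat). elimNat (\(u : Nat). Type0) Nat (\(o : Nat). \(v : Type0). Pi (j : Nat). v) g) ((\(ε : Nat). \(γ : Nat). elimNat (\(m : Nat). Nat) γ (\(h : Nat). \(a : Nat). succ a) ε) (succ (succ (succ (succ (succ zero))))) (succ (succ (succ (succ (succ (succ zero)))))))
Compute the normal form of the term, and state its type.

normal form:
  \(s : Type0). Pi (g : Nat). Pi (u : Nat). Pi (o : Nat). Pi (v : Nat). Pi (j : Nat). Pi (ε : Nat). Pi (γ : Nat). Pi (m : Nat). Pi (h : Nat). Pi (a : Nat). Pi (n : Nat). Nat
inferred type:
  Pi (s : Type0). Type0


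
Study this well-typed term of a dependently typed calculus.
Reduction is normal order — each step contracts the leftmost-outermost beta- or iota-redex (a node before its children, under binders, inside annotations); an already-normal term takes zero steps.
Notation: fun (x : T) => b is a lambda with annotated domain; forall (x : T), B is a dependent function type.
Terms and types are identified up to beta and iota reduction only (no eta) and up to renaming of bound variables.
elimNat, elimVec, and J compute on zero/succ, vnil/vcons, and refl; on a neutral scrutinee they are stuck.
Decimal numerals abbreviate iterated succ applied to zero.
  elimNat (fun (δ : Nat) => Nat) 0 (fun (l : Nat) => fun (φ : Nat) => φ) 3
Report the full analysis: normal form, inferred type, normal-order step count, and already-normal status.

resulting normal form:
  0
inferred type:
  Nat
normal-order step count: 10
started in normal form: no
first redex: an elimNat iota-redex


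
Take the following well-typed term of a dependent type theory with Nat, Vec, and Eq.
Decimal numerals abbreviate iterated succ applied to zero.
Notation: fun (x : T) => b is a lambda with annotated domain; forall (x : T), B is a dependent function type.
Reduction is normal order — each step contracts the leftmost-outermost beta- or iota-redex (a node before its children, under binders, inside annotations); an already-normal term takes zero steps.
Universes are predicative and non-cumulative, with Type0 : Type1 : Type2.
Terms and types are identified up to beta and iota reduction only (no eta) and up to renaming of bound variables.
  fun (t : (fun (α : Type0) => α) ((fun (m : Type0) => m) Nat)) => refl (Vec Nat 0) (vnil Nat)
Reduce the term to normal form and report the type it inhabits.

resulting normal form:
  fun (t : Nat) => refl (Vec Nat 0) (vnil Nat)
the term's type:
  forall (t : Nat), Eq (Vec Nat 0) (vnil Nat) (vnil Nat)
observation: the first redex contracted is a beta-redex; the normal form is reached in 2 normal-order steps.


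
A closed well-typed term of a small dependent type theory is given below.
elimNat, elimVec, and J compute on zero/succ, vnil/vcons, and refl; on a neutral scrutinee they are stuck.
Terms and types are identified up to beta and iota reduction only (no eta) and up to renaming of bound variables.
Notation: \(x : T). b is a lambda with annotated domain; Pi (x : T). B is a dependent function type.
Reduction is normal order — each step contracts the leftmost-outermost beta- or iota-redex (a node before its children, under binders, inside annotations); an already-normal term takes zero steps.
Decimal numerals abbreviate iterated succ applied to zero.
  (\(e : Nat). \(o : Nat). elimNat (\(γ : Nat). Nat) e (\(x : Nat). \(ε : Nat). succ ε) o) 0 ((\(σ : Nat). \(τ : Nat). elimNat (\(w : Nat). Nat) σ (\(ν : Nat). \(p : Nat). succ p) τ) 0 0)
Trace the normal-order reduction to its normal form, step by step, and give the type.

normal-order reduction sequence:
  (\(e : Nat). \(o : Nat). elimNat (\(γ : Nat). Nat) e (\(x : Nat). \(ε : Nat). succ ε) o) 0 ((\(σ : Nat). \(τ : Nat). elimNat (\(w : Nat). Nat) σ (\(ν : Nat). \(p : Nat). succ p) τ) 0 0)
  ~> (\(e : Nat). elimNat (\(o : Nat). Nat) 0 (\(γ : Nat). \(x : Nat). succ x) e) ((\(ε : Nat). \(σ : Nat). elimNat (\(τ : Nat). Nat) ε (\(w : Nat). \(ν : Nat). succ ν) σ) 0 0)
  ~> elimNat (\(e : Nat). Nat) 0 (\(o : Nat). \(γ : Nat). succ γ) ((\(x : Nat). \(ε : Nat). elimNat (\(σ : Nat). Nat) x (\(τ : Nat). \(w : Nat). succ w) ε) 0 0)
  ~> elimNat (\(e : Nat). Nat) 0 (\(o : Nat). \(γ : Nat). succ γ) ((\(x : Nat). elimNat (\(ε : Nat). Nat) 0 (\(σ : Nat). \(τ : Nat). succ τ) x) 0)
  ~> elimNat (\(e : Nat). Nat) 0 (\(o : Nat). \(γ : Nat). succ γ) (elimNat (\(x : Nat). Nat) 0 (\(ε : Nat). \(σ : Nat). succ σ) 0)
  ~> elimNat (\(e : Nat). Nat) 0 (\(o : Nat). \(γ : Nat). succ γ) 0
  ~> 0
the term's type:
  Nat


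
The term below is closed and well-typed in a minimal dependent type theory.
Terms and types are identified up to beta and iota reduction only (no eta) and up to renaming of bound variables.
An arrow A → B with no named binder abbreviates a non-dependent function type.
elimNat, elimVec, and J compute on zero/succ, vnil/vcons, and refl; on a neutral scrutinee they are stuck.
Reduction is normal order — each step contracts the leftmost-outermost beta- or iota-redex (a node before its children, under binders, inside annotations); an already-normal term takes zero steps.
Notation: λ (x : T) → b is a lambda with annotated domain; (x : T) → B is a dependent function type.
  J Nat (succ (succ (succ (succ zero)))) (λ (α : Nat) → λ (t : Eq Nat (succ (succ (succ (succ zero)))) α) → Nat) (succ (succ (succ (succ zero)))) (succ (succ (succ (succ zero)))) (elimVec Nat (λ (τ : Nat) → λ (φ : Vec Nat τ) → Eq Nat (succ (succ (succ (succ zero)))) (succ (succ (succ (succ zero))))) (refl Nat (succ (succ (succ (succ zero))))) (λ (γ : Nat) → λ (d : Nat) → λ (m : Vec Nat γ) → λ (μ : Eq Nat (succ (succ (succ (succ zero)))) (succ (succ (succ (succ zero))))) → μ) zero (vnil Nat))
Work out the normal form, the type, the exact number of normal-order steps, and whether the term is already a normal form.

normal form:
  succ (succ (succ (succ zero)))
type:
  Nat
normal-order step count: 2
term was already normal: no
first redex: an elimVec iota-redex


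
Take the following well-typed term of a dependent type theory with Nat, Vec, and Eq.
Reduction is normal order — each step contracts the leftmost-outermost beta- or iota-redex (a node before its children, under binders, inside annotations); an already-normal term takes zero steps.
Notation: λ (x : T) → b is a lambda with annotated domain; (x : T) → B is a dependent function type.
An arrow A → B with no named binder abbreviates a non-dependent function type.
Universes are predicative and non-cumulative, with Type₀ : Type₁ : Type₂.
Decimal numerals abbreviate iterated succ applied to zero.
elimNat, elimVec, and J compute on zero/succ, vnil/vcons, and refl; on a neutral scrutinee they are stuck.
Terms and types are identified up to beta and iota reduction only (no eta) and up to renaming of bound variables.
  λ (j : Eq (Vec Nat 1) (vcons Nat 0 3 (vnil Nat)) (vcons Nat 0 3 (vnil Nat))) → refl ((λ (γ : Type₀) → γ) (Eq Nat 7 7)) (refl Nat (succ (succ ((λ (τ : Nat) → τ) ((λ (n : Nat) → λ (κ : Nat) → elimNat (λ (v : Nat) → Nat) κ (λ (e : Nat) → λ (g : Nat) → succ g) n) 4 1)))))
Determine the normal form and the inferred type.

reduced normal form:
  λ (j : Eq (Vec Nat 1) (vcons Nat 0 3 (vnil Nat)) (vcons Nat 0 3 (vnil Nat))) → refl (Eq Nat 7 7) (refl Nat 7)
type:
  Eq (Vec Nat 1) (vcons Nat 0 3 (vnil Nat)) (vcons Nat 0 3 (vnil Nat)) → Eq (Eq Nat 7 7) (refl Nat 7) (refl Nat 7)
observation: 17 normal-order steps normalize the term, beginning with a beta-redex.


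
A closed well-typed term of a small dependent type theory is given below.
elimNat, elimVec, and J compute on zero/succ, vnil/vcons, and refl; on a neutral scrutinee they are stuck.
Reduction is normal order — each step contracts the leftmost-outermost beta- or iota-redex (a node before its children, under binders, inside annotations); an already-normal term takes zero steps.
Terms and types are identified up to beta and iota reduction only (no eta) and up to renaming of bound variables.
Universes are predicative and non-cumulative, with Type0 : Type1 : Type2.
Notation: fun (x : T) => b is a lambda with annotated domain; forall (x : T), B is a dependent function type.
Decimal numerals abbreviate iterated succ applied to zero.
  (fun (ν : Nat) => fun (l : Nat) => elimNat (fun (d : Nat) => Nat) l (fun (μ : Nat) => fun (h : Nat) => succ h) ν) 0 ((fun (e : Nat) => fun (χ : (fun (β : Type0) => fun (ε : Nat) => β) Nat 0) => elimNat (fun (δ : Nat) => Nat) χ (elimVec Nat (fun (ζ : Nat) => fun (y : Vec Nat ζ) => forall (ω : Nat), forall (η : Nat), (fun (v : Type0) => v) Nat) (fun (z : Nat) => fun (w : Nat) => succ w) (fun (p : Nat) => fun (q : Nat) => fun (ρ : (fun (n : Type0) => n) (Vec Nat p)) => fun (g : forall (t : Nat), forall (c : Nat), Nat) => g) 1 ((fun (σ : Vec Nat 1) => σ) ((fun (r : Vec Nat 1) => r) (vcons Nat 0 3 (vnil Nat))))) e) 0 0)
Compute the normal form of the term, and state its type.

normal form:
  0
inferred type:
  Nat


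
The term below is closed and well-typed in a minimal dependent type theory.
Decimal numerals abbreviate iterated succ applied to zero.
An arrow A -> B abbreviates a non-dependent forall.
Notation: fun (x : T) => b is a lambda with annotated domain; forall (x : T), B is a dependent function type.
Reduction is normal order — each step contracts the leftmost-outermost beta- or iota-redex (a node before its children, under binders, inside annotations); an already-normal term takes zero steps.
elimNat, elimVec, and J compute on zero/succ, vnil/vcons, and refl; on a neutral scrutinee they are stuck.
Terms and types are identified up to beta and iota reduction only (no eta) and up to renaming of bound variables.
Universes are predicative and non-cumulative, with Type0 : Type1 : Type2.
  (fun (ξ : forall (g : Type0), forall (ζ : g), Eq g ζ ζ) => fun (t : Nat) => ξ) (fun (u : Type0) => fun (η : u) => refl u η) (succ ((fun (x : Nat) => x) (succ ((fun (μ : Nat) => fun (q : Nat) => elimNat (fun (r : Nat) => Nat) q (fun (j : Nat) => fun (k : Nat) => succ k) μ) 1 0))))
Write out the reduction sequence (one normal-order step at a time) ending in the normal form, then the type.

reduction (normal order):
  (fun (ξ : forall (g : Type0), forall (ζ : g), Eq g ζ ζ) => fun (t : Nat) => ξ) (fun (u : Type0) => fun (η : u) => refl u η) (succ ((fun (x : Nat) => x) (succ ((fun (μ : Nat) => fun (q : Nat) => elimNat (fun (r : Nat) => Nat) q (fun (j : Nat) => fun (k : Nat) => succ k) μ) 1 0))))
  ~> (fun (ξ : Nat) => fun (g : Type0) => fun (ζ : g) => refl g ζ) (succ ((fun (t : Nat) => t) (succ ((fun (u : Nat) => fun (η : Nat) => elimNat (fun (x : Nat) => Nat) η (fun (μ : Nat) => fun (q : Nat) => succ q) u) 1 0))))
  ~> fun (ξ : Type0) => fun (g : ξ) => refl ξ g
inferred type:
  forall (ξ : Type0), forall (g : ξ), Eq ξ g g


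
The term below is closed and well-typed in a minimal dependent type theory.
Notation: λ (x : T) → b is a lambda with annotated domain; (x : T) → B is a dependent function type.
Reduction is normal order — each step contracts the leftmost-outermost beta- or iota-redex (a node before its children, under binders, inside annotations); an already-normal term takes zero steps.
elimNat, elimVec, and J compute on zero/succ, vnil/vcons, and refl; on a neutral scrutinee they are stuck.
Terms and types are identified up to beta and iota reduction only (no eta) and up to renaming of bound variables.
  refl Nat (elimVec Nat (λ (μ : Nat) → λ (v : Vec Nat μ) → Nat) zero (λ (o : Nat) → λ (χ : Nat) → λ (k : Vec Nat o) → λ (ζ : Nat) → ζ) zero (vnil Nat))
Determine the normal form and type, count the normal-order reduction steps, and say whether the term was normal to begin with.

reduced normal form:
  refl Nat zero
type:
  Eq Nat zero zero
normal-order step count: 1
already normal: no
first contracted redex: an elimVec iota-redex


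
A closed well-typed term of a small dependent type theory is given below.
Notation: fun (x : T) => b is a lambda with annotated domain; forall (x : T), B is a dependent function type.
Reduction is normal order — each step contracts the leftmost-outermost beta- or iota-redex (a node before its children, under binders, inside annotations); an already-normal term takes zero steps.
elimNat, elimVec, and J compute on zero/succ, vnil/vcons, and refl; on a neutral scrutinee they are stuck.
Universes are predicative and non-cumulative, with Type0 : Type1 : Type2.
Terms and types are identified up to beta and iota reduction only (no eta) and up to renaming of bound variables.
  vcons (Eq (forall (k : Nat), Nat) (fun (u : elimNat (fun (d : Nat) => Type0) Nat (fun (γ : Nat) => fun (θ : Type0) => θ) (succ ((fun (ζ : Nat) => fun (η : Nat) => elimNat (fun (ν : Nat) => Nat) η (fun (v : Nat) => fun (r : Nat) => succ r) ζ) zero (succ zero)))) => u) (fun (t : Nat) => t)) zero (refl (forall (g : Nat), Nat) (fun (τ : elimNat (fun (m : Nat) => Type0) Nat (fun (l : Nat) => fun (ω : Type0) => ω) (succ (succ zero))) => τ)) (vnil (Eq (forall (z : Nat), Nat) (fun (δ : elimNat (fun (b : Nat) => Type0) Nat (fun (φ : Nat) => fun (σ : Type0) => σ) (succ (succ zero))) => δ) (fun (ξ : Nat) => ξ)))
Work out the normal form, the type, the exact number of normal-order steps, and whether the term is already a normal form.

normal form:
  vcons (Eq (forall (k : Nat), Nat) (fun (u : Nat) => u) (fun (d : Nat) => d)) zero (refl (forall (γ : Nat), Nat) (fun (θ : Nat) => θ)) (vnil (Eq (forall (ζ : Nat), Nat) (fun (η : Nat) => η) (fun (ν : Nat) => ν)))
inferred type:
  Vec (Eq (forall (k : Nat), Nat) (fun (u : Nat) => u) (fun (d : Nat) => d)) (succ zero)
steps to reach normal form (normal order): 24
term was already normal: no
first redex: an elimNat iota-redex


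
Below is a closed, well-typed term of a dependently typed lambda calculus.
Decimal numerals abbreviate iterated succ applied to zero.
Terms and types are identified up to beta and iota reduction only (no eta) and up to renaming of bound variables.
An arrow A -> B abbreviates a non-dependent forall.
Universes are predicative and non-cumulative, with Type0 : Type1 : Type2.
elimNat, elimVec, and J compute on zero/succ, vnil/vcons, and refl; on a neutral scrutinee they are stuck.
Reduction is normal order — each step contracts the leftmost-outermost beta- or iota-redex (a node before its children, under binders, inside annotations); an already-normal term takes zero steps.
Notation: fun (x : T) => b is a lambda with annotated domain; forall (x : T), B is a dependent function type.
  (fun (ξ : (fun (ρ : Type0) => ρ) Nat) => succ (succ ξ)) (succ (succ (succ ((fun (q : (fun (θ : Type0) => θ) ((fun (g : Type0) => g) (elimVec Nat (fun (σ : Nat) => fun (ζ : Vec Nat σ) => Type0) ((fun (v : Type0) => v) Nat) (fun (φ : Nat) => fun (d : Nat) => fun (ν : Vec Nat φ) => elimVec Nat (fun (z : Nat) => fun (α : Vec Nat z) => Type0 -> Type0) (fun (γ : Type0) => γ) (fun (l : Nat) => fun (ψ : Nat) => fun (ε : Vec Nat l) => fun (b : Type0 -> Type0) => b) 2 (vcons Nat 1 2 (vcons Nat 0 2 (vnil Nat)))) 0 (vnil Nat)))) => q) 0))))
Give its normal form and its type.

normal form:
  5
inferred type:
  Nat
observation: 2 normal-order steps normalize the term, beginning with a beta-redex.
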